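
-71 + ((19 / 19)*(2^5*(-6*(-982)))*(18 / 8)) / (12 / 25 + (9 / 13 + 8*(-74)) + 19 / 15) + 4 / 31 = -7042527167 / 8909741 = -790.43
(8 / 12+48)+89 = 413 / 3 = 137.67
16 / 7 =2.29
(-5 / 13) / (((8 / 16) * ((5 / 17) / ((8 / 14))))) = -136 / 91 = -1.49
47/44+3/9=185/132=1.40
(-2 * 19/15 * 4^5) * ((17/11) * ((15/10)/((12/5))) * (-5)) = 413440/33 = 12528.48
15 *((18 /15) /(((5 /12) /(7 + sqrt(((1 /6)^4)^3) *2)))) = 163297 /540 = 302.40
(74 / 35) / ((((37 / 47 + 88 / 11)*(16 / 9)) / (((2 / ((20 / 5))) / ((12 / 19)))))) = 99123 / 925120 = 0.11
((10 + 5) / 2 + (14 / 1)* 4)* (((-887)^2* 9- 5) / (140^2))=224819083 / 9800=22940.72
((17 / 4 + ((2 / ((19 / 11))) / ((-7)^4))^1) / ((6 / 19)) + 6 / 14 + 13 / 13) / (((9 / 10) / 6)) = 1429885 / 14406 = 99.26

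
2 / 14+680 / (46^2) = 1719 / 3703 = 0.46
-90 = -90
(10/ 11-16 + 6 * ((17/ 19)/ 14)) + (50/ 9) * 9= 51633/ 1463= 35.29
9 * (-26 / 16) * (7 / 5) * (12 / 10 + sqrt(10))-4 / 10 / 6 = -819 * sqrt(10) / 40-7391 / 300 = -89.38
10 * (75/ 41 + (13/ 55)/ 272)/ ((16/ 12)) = 3367599/ 245344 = 13.73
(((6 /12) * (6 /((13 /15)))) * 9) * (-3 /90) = -27 /26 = -1.04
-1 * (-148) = 148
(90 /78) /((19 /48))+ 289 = 72103 /247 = 291.91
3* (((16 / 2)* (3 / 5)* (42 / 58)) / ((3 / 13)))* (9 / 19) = 58968 / 2755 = 21.40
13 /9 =1.44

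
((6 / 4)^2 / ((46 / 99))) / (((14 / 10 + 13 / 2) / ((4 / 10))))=891 / 3634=0.25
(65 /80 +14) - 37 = -355 /16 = -22.19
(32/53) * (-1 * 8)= -256/53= -4.83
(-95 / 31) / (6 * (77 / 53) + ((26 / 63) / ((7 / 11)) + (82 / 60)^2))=-222043500 / 813922267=-0.27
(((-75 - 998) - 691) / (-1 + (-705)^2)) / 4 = -441 / 497024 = -0.00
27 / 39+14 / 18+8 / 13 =244 / 117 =2.09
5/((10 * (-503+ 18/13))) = -13/13042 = -0.00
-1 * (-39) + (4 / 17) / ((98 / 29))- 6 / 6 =31712 / 833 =38.07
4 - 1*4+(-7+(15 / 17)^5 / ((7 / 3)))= -67294868 / 9938999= -6.77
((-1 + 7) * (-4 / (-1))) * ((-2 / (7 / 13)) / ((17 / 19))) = -11856 / 119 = -99.63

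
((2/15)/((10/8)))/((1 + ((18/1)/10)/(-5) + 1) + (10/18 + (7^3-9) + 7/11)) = 264/833659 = 0.00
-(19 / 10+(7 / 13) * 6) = -667 / 130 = -5.13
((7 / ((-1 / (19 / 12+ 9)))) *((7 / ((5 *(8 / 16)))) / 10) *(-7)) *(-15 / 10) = -43561 / 200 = -217.80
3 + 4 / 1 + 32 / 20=43 / 5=8.60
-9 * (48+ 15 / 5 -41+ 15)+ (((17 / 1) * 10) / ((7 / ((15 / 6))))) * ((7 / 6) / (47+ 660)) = -954025 / 4242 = -224.90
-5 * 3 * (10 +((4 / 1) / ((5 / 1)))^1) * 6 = -972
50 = 50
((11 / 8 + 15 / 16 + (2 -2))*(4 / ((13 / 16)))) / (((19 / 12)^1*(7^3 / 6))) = 10656 / 84721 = 0.13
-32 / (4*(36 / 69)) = -46 / 3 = -15.33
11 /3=3.67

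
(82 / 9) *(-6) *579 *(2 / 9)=-63304 / 9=-7033.78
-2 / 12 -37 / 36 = -1.19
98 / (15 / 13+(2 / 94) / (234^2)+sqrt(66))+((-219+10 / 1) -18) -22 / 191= -216.55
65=65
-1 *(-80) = 80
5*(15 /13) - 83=-1004 /13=-77.23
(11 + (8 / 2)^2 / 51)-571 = -28544 / 51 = -559.69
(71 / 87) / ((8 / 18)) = 213 / 116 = 1.84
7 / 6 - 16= -89 / 6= -14.83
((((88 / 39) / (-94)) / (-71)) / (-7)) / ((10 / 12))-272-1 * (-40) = -352253808 / 1518335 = -232.00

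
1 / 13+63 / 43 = 862 / 559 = 1.54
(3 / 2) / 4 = 3 / 8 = 0.38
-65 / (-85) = 13 / 17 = 0.76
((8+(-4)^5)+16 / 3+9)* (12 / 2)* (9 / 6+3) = -27045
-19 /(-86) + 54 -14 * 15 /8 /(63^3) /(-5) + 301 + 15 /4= 183793486 /512001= 358.97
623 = 623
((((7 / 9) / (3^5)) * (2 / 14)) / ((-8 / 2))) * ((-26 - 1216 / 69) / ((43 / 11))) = 385 / 301806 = 0.00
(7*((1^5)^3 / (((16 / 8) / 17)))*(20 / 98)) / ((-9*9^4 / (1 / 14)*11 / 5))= -425 / 63654822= -0.00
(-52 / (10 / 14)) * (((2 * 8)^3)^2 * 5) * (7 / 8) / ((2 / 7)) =-18702401536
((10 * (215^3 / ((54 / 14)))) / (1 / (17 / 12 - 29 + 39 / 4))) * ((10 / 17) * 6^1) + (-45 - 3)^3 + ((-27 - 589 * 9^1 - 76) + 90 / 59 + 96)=-43921811609090 / 27081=-1621868158.82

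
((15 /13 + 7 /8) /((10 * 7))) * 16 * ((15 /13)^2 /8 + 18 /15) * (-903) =-251421903 /439400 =-572.19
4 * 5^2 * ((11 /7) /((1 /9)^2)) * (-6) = -534600 /7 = -76371.43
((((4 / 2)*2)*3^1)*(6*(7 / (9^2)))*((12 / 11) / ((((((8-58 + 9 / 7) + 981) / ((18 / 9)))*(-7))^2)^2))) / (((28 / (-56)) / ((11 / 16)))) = -28 / 340086623143683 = -0.00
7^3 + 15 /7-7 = 2367 /7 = 338.14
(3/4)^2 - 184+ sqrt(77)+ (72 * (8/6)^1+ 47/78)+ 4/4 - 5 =-56681/624+ sqrt(77) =-82.06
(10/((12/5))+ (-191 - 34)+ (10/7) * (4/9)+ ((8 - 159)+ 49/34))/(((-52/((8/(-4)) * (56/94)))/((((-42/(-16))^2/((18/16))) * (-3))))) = 9702245/62322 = 155.68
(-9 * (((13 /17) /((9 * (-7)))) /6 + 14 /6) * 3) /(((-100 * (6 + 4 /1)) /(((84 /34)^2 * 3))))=2831409 /2456500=1.15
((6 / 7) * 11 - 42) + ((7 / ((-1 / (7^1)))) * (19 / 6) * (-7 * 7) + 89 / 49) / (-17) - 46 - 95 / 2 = -1432985 / 2499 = -573.42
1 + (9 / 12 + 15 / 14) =2.82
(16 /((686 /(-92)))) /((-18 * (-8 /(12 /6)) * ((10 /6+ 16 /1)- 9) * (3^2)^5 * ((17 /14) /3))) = -92 /639441621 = -0.00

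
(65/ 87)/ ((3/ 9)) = 65/ 29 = 2.24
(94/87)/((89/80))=0.97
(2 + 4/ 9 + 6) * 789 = 19988/ 3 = 6662.67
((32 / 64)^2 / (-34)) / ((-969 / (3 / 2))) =1 / 87856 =0.00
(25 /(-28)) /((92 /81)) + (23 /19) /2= -8851 /48944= -0.18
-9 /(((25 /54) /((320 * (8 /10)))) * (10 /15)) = -186624 /25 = -7464.96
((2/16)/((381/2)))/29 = 1/44196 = 0.00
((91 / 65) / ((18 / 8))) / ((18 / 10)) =28 / 81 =0.35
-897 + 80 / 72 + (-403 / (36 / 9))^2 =9254.67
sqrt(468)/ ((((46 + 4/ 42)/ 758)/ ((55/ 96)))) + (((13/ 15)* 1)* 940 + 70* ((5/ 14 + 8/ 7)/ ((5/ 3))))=39795* sqrt(13)/ 704 + 2633/ 3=1081.48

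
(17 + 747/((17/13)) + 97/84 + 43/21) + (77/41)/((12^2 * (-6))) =2493170333/4215456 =591.44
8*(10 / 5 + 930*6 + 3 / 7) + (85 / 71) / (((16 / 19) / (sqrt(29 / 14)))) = 1615*sqrt(406) / 15904 + 312616 / 7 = 44661.47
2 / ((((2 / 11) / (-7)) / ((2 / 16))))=-77 / 8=-9.62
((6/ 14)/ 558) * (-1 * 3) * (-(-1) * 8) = -4/ 217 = -0.02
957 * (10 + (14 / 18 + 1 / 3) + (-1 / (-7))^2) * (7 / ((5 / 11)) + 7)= 25055536 / 105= 238624.15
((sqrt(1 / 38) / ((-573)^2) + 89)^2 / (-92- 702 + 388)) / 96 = -(sqrt(38) + 1110408678)^2 / 6067125069632411904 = -0.20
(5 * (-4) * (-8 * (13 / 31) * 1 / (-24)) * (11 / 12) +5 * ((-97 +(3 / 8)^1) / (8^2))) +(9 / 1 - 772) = -110437439 / 142848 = -773.11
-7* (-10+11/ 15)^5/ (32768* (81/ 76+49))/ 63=985888049281/ 213031296000000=0.00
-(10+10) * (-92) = 1840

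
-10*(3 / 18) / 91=-5 / 273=-0.02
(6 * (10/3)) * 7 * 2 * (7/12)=490/3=163.33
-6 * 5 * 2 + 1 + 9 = -50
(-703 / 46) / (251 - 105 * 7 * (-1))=-703 / 45356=-0.02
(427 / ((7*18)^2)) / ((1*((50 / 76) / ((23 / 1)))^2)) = 32.87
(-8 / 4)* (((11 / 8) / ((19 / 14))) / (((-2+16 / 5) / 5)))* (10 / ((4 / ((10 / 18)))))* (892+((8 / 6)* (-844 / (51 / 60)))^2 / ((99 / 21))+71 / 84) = -559812546743125 / 128094048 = -4370324.43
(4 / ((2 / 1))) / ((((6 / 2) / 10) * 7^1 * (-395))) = -0.00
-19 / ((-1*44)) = 19 / 44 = 0.43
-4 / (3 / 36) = -48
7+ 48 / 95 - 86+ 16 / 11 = -80507 / 1045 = -77.04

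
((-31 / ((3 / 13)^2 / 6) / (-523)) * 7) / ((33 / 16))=22.67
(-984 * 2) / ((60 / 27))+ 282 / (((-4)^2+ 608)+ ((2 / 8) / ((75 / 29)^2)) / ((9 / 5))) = -885.15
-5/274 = -0.02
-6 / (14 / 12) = -36 / 7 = -5.14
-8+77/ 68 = -467/ 68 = -6.87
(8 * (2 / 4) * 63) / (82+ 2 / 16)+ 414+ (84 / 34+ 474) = 1108882 / 1241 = 893.54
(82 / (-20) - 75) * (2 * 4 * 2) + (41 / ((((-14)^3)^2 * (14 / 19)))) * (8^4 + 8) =-1265.57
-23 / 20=-1.15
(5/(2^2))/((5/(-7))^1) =-7/4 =-1.75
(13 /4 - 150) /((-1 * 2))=587 /8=73.38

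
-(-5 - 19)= 24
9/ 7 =1.29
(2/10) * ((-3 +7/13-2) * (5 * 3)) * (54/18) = -522/13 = -40.15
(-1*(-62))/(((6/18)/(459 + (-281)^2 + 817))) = 14924082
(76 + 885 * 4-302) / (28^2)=4.23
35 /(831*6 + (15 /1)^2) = 35 /5211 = 0.01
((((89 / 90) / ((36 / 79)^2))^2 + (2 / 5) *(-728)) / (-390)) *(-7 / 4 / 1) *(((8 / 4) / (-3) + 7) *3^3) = -485878294569227 / 2358180864000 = -206.04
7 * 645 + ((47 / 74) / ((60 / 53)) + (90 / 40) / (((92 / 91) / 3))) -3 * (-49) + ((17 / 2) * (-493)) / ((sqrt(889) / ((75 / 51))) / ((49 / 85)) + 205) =84773815 * sqrt(889) / 699514416 + 3458747286253573 / 744108460020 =4651.79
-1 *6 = -6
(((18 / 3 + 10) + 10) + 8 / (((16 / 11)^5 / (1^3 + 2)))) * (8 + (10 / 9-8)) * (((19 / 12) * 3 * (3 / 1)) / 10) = 73929475 / 1572864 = 47.00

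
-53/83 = -0.64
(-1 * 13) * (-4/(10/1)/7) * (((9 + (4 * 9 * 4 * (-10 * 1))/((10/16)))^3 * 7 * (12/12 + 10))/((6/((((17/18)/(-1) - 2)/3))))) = 226206434025/2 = 113103217012.50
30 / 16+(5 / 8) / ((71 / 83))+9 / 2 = 1009 / 142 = 7.11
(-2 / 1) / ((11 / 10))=-20 / 11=-1.82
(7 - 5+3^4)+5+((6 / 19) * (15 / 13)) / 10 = 21745 / 247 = 88.04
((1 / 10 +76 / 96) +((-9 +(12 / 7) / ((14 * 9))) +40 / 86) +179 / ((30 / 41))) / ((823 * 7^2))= 59924021 / 10196278680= 0.01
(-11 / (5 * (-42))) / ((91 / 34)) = 187 / 9555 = 0.02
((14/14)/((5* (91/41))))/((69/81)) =1107/10465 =0.11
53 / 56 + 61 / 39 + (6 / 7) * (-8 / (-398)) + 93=41517893 / 434616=95.53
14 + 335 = 349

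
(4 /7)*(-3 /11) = -12 /77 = -0.16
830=830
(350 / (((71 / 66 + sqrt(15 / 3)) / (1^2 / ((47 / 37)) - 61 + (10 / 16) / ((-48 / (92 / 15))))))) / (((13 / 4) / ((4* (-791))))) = -176461560201850 / 30682587 + 54678229921700* sqrt(5) / 10227529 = 6203230.41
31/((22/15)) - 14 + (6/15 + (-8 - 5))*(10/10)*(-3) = 4943/110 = 44.94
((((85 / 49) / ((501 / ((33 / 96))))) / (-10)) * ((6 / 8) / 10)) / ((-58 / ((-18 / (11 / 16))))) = -153 / 37969120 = -0.00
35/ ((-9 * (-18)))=0.22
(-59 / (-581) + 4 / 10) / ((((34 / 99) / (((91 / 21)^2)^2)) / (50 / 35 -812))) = -1298628656039 / 3111255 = -417397.05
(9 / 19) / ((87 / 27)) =81 / 551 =0.15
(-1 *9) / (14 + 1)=-0.60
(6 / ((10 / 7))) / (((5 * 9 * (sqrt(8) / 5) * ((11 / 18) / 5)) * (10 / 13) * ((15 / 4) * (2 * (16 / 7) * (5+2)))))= 0.01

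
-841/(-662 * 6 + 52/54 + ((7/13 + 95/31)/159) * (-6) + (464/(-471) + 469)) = 76144813641/317178743705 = 0.24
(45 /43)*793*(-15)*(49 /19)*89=-2334334275 /817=-2857202.29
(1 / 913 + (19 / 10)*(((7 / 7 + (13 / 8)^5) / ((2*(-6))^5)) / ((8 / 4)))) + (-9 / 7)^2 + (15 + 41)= 140204525464282099 / 2431821891502080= 57.65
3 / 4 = 0.75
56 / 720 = 7 / 90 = 0.08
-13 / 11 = -1.18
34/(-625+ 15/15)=-17/312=-0.05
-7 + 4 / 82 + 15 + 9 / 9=9.05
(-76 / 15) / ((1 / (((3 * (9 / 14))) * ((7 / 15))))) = -114 / 25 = -4.56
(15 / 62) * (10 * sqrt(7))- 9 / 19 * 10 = 1.66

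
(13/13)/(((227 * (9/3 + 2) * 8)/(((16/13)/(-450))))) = -1/3319875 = -0.00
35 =35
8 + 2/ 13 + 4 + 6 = 236/ 13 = 18.15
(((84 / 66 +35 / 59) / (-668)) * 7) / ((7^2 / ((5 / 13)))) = -0.00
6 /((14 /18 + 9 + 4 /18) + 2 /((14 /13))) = 42 /83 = 0.51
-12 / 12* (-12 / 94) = 6 / 47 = 0.13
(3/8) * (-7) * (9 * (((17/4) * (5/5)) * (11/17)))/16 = -2079/512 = -4.06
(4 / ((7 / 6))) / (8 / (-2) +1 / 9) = -216 / 245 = -0.88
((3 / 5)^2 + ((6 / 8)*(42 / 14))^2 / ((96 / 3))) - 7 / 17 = 23161 / 217600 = 0.11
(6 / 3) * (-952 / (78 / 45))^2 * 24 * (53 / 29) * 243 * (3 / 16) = 1205691984.41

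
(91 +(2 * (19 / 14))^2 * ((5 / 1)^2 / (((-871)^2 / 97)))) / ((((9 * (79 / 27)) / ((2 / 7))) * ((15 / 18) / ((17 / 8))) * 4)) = 129424828383 / 205568951770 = 0.63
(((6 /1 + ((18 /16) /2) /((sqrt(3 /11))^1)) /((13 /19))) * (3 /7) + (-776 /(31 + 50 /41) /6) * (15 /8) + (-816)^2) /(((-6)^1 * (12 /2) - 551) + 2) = -160085525261 /140646870 - 19 * sqrt(33) /94640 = -1138.21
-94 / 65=-1.45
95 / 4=23.75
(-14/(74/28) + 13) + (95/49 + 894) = 1638302/1813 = 903.64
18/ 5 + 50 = 53.60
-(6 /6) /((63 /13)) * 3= -13 /21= -0.62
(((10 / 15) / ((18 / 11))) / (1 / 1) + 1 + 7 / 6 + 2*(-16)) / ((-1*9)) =1589 / 486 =3.27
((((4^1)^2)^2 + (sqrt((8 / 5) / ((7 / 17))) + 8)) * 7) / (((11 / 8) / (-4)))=-5416.14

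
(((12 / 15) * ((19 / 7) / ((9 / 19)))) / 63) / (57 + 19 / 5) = 19 / 15876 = 0.00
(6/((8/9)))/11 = 27/44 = 0.61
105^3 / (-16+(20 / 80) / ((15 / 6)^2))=-1378125 / 19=-72532.89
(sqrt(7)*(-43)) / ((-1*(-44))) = -43*sqrt(7) / 44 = -2.59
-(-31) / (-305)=-31 / 305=-0.10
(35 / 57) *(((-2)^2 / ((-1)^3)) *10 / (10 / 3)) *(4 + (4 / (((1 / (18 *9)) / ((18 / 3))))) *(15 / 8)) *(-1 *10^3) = 1021160000 / 19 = 53745263.16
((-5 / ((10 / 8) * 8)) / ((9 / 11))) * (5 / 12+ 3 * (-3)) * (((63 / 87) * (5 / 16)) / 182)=5665 / 868608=0.01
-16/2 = -8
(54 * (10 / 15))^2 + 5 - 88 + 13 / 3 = 3652 / 3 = 1217.33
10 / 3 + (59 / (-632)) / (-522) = 1099739 / 329904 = 3.33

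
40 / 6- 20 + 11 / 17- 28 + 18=-22.69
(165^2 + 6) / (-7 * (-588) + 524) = 939 / 160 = 5.87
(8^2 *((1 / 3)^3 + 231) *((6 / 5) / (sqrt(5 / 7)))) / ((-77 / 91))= -10380032 *sqrt(35) / 2475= -24811.76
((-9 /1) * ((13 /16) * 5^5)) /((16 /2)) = -365625 /128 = -2856.45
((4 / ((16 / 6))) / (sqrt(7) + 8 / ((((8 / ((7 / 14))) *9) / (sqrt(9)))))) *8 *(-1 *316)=22752 / 251 - 136512 *sqrt(7) / 251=-1348.31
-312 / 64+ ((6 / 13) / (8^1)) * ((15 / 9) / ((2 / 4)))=-487 / 104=-4.68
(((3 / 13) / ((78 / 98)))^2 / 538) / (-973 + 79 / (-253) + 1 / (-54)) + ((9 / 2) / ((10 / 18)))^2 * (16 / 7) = 536241533269068999 / 3575760875725675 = 149.97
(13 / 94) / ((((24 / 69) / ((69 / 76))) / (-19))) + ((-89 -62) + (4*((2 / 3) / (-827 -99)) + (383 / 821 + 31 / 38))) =-10204956838117 / 65174369088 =-156.58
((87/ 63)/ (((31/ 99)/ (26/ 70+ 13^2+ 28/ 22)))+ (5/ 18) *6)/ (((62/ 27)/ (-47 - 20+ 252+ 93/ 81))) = 6169469927/ 100905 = 61141.37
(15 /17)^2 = 225 /289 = 0.78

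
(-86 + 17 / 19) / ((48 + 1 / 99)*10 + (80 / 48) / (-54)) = -2881494 / 16254215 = -0.18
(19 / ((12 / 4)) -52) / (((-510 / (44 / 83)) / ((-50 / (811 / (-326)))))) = 0.95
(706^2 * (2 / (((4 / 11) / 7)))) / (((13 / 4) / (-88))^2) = 2377691244544 / 169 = 14069178961.80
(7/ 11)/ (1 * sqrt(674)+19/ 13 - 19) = 1482/ 48653+169 * sqrt(674)/ 97306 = 0.08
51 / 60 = 17 / 20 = 0.85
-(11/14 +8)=-123/14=-8.79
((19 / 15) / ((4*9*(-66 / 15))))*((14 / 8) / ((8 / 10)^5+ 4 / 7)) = -2909375 / 186924672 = -0.02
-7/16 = -0.44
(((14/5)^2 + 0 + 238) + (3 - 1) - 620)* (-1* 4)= 1488.64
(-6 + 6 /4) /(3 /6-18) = 9 /35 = 0.26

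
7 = 7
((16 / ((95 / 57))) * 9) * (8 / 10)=1728 / 25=69.12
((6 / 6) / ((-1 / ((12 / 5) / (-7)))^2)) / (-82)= -72 / 50225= -0.00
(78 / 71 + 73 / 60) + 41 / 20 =4649 / 1065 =4.37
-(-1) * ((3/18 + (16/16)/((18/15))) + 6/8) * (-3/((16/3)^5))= -5103/4194304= -0.00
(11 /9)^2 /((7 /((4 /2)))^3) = 968 /27783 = 0.03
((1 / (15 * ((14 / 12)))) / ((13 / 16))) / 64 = 1 / 910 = 0.00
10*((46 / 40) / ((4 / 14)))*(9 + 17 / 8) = 447.78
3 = 3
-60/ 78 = -10/ 13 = -0.77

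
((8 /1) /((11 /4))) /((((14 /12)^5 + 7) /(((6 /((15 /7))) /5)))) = 497664 /2798675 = 0.18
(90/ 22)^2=2025/ 121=16.74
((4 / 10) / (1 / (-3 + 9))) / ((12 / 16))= 16 / 5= 3.20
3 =3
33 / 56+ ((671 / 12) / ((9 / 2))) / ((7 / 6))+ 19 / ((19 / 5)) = 16.24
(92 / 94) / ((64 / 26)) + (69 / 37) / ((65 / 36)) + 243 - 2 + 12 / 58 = 12725902027 / 52448240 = 242.64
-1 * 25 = -25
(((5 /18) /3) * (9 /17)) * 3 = 5 /34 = 0.15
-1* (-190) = 190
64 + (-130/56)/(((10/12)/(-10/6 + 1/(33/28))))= 66.28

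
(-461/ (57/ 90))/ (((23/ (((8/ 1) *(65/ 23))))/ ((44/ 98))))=-158215200/ 492499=-321.25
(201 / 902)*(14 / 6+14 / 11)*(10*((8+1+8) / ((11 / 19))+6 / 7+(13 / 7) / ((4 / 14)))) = 32205225 / 109142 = 295.08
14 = 14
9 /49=0.18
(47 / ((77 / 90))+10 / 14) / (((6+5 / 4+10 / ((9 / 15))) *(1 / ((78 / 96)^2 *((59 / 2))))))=45.31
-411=-411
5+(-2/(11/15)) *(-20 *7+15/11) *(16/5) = 147005/121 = 1214.92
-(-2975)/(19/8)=23800/19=1252.63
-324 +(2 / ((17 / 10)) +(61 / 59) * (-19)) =-343495 / 1003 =-342.47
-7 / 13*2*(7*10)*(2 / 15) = -10.05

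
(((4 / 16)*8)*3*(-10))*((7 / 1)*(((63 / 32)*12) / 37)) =-268.18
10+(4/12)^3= 271/27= 10.04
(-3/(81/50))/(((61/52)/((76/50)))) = -3952/1647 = -2.40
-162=-162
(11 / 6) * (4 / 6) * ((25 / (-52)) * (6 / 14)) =-275 / 1092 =-0.25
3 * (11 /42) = 11 /14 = 0.79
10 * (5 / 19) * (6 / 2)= 7.89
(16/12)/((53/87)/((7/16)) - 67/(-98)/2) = 22736/29573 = 0.77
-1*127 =-127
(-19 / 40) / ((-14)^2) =-19 / 7840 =-0.00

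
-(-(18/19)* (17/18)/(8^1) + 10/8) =-173/152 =-1.14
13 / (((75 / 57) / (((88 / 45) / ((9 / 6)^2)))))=86944 / 10125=8.59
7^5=16807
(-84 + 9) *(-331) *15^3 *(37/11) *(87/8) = 269701903125/88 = 3064794353.69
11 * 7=77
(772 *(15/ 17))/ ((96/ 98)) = 47285/ 68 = 695.37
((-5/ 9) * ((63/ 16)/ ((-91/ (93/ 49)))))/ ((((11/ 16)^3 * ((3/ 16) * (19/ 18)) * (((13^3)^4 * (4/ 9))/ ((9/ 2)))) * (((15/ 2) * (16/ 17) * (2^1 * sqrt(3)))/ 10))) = 27319680 * sqrt(3)/ 375311019959962819733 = 0.00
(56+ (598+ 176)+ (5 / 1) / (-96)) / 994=79675 / 95424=0.83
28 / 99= 0.28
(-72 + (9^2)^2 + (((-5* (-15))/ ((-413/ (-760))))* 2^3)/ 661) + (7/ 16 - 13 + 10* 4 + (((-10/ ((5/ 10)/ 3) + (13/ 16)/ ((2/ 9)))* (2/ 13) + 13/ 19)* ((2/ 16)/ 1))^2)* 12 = 6831.87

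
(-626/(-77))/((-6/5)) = -1565/231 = -6.77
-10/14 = -5/7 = -0.71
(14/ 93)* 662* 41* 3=379988/ 31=12257.68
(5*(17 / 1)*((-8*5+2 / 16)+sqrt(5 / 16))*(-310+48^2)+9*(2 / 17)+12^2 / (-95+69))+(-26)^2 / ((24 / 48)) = -5973246547 / 884+84745*sqrt(5) / 2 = -6662318.44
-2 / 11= -0.18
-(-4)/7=4/7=0.57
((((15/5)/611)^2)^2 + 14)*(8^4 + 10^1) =8011462823085430/139368569041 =57484.00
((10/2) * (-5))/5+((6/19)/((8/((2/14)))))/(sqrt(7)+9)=-196813/39368- 3 * sqrt(7)/39368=-5.00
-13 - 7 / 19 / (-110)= -27163 / 2090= -13.00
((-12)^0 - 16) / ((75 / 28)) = -28 / 5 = -5.60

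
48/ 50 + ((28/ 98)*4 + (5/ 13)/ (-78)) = 372277/ 177450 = 2.10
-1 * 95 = -95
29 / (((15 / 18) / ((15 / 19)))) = 522 / 19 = 27.47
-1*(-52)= 52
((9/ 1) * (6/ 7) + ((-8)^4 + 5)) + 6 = 28803/ 7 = 4114.71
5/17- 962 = -16349/17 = -961.71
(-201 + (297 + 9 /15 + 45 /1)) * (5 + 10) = 2124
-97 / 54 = -1.80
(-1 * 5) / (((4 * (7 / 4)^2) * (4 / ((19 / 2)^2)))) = -9.21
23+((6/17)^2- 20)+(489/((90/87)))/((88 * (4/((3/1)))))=7276869/1017280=7.15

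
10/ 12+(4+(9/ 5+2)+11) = 589/ 30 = 19.63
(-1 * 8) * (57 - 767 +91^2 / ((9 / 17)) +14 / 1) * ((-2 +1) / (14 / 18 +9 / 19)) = 10222988 / 107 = 95541.94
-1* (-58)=58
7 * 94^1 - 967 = -309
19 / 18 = 1.06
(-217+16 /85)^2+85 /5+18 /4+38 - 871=667529907 /14450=46195.84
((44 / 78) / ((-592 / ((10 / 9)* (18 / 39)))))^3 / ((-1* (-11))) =-15125 / 1425879421807464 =-0.00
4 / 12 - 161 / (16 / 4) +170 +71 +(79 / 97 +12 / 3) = 239665 / 1164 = 205.90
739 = 739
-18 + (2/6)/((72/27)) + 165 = 1177/8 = 147.12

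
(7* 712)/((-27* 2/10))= -24920/27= -922.96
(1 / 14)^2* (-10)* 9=-45 / 98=-0.46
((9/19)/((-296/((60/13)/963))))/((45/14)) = -0.00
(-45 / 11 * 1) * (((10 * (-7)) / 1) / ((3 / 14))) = 14700 / 11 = 1336.36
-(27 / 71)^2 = -729 / 5041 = -0.14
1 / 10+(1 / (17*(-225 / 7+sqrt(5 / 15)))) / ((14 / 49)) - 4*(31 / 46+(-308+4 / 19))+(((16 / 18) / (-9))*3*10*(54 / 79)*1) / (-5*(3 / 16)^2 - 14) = 209113643178019671 / 170191147765060 - 343*sqrt(3) / 5162084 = 1228.70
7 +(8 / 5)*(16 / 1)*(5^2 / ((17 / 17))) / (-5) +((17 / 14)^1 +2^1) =-1649 / 14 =-117.79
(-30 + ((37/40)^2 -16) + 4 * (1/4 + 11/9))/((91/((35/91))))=-43483/262080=-0.17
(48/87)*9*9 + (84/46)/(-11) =326670/7337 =44.52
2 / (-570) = -1 / 285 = -0.00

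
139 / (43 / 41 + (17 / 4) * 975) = 22796 / 679747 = 0.03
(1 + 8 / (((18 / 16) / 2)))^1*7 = 959 / 9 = 106.56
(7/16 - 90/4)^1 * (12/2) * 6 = -3177/4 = -794.25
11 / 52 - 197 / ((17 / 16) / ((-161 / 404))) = 6616023 / 89284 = 74.10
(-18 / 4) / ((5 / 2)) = -9 / 5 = -1.80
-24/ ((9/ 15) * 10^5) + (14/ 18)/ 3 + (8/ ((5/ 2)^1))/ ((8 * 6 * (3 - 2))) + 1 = 89473/ 67500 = 1.33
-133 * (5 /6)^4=-83125 /1296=-64.14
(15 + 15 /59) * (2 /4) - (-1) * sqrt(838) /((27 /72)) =450 /59 + 8 * sqrt(838) /3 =84.82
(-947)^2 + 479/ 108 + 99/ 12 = 48428371/ 54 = 896821.69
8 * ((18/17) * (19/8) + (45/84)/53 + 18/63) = 141808/6307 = 22.48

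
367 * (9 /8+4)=15047 /8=1880.88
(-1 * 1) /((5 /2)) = -2 /5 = -0.40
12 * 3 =36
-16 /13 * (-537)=8592 /13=660.92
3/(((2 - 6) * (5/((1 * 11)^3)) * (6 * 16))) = -1331/640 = -2.08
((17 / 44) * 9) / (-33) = -51 / 484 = -0.11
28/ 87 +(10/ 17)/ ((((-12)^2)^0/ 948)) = 825236/ 1479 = 557.97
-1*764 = -764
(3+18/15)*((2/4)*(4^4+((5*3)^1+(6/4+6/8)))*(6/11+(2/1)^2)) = 114765/44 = 2608.30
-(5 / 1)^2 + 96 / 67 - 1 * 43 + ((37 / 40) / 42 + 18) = -5464241 / 112560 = -48.55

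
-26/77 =-0.34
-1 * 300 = -300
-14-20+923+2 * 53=995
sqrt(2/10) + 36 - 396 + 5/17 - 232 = -10059/17 + sqrt(5)/5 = -591.26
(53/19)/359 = 53/6821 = 0.01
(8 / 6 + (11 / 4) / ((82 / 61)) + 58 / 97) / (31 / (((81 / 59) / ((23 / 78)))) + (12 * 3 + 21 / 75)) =9992891025 / 107889662708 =0.09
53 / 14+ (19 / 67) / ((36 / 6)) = 5393 / 1407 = 3.83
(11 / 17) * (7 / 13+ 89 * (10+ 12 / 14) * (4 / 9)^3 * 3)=62035105 / 375921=165.02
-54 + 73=19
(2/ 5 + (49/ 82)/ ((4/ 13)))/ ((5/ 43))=165163/ 8200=20.14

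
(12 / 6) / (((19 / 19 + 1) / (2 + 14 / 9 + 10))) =122 / 9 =13.56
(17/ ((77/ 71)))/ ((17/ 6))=426/ 77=5.53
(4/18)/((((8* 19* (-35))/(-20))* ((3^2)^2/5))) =5/96957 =0.00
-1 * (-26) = 26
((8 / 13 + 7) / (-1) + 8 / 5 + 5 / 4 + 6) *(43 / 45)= 4601 / 3900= 1.18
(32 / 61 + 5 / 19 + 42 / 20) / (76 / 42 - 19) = -702849 / 4183990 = -0.17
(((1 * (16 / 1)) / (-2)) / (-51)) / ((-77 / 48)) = -128 / 1309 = -0.10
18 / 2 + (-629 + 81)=-539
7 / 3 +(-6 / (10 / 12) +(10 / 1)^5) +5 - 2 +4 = 1500032 / 15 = 100002.13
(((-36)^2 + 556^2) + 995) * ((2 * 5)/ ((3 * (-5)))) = -207618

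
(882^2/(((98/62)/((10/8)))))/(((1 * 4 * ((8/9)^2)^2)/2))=4036294395/8192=492711.72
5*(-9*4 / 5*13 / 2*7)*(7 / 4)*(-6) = 17199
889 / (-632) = -889 / 632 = -1.41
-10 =-10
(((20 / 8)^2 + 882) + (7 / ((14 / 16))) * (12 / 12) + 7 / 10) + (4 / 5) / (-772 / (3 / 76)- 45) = 896.95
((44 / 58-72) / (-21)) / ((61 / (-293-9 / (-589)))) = -356525488 / 21880761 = -16.29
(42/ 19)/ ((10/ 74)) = 1554/ 95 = 16.36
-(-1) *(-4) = -4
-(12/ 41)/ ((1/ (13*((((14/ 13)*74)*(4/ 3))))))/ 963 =-0.42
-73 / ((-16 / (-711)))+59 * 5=-47183 / 16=-2948.94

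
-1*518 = -518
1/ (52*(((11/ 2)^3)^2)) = 16/ 23030293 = 0.00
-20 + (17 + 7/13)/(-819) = -71056/3549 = -20.02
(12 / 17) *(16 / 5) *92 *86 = 1519104 / 85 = 17871.81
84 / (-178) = -42 / 89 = -0.47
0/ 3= 0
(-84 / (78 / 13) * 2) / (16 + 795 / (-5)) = 28 / 143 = 0.20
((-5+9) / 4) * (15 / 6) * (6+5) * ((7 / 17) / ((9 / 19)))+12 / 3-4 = 7315 / 306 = 23.91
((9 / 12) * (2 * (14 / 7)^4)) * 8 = 192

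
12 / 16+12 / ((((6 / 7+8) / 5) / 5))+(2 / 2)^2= 4417 / 124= 35.62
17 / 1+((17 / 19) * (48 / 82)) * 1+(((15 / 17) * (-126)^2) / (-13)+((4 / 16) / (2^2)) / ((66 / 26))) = -96354693725 / 90899952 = -1060.01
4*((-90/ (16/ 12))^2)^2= 332150625/ 4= 83037656.25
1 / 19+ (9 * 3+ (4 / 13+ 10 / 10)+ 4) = 7993 / 247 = 32.36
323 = 323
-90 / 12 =-15 / 2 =-7.50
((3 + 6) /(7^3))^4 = 6561 /13841287201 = 0.00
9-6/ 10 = 42/ 5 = 8.40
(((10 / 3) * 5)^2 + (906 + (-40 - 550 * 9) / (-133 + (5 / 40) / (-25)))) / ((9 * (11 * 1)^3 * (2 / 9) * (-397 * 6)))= -0.00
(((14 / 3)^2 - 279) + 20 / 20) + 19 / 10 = -22889 / 90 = -254.32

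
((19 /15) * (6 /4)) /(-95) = -1 /50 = -0.02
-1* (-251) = 251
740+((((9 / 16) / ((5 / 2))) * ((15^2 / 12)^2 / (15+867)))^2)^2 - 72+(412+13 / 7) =26786386079064630769 / 24759631762948096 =1081.86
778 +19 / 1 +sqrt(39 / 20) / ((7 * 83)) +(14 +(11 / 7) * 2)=sqrt(195) / 5810 +5699 / 7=814.15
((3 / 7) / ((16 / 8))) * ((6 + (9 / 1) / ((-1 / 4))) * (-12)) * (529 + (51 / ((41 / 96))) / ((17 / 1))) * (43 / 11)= 510305940 / 3157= 161642.68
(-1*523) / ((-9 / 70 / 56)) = 2050160 / 9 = 227795.56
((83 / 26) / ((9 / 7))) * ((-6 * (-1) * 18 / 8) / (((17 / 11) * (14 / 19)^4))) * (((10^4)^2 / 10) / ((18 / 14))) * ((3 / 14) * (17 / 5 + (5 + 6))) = 133855957125000 / 75803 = 1765839836.48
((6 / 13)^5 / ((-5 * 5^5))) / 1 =-7776 / 5801453125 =-0.00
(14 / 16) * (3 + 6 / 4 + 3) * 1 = 105 / 16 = 6.56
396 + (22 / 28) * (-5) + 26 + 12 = 6021 / 14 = 430.07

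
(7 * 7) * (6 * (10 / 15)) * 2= 392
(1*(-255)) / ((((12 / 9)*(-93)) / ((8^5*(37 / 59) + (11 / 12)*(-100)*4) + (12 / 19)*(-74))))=41408.75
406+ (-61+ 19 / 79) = 27274 / 79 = 345.24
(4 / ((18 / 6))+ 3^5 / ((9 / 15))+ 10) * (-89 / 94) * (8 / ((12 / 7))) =-778127 / 423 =-1839.54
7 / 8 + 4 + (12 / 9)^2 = 6.65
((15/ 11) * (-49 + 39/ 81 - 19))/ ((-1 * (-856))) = -0.11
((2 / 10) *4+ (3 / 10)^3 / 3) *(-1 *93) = -75.24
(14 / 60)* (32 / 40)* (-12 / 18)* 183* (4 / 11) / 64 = -427 / 3300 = -0.13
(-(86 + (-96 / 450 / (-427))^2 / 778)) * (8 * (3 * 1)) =-274483546471024 / 132986214375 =-2064.00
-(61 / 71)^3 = -226981 / 357911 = -0.63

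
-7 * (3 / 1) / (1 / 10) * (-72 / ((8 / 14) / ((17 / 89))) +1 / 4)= 890295 / 178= 5001.66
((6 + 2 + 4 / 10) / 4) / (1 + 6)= 3 / 10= 0.30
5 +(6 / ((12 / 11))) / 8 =91 / 16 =5.69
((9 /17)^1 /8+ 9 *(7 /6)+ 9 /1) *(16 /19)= 5322 /323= 16.48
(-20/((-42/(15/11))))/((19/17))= 850/1463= 0.58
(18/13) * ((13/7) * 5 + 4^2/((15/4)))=8538/455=18.76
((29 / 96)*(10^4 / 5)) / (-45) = -13.43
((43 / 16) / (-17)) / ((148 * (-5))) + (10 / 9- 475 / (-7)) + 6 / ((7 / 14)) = 1026731989 / 12680640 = 80.97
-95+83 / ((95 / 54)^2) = -615347 / 9025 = -68.18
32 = 32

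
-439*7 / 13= -3073 / 13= -236.38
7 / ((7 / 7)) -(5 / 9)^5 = 410218 / 59049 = 6.95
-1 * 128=-128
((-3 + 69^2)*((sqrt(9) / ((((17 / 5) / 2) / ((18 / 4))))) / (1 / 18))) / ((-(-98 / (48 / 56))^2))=-104057460 / 2000033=-52.03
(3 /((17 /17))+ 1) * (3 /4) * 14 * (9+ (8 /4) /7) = 390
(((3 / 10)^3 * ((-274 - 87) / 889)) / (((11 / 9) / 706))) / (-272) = 30966219 / 1329944000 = 0.02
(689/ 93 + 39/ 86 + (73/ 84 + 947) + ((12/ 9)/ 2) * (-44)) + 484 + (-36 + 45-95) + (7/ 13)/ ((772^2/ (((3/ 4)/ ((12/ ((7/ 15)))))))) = 1324.40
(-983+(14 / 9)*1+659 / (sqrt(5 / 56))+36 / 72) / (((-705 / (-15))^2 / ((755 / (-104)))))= -4.02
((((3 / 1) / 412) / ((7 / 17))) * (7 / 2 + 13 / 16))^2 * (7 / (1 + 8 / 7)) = 0.02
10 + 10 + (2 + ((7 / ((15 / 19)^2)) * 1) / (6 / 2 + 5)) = 42127 / 1800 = 23.40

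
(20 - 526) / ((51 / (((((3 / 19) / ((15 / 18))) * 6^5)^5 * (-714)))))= 380559298294307051088969203712 / 7737809375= 49181787745230807148.05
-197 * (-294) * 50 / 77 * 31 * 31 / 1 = 397565700 / 11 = 36142336.36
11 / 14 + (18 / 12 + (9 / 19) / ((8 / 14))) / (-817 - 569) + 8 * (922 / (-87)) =-28510121 / 339416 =-84.00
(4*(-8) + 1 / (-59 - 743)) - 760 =-635185 / 802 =-792.00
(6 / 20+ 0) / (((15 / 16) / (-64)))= -20.48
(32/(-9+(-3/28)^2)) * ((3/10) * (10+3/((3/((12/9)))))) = -426496/35235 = -12.10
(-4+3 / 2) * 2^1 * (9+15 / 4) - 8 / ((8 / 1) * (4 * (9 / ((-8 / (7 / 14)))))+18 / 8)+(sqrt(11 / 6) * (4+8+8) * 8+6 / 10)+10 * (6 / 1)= -3329 / 1260+80 * sqrt(66) / 3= 214.00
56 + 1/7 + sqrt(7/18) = sqrt(14)/6 + 393/7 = 56.77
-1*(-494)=494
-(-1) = 1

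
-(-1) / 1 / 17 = 1 / 17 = 0.06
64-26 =38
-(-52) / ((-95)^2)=52 / 9025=0.01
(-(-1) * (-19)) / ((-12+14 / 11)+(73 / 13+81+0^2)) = -2717 / 10852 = -0.25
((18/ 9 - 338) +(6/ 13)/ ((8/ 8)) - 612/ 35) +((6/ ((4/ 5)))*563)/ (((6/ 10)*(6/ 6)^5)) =6082873/ 910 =6684.48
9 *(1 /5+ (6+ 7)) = 594 /5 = 118.80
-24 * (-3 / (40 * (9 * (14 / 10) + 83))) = 9 / 478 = 0.02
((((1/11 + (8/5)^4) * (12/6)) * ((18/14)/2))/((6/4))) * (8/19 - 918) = -4778415324/914375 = -5225.88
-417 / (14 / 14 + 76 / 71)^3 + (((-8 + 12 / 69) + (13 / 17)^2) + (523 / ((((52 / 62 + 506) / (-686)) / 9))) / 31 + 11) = -13753089763649291 / 55291440293712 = -248.74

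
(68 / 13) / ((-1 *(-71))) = 68 / 923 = 0.07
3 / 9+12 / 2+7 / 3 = 26 / 3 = 8.67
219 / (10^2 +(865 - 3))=0.23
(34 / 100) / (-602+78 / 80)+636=76450312 / 120205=636.00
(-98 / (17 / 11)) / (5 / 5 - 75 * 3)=77 / 272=0.28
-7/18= -0.39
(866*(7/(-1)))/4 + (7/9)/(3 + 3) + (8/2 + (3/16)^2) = -1511.34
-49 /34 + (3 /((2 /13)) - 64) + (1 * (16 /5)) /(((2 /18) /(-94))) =-234017 /85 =-2753.14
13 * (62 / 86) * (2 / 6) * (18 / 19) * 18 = 43524 / 817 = 53.27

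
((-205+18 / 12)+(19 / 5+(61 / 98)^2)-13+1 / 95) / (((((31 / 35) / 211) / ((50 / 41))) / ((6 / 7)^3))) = -110350962351900 / 2841105701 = -38840.85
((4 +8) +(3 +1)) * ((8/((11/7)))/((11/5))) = 4480/121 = 37.02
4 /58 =2 /29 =0.07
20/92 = 5/23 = 0.22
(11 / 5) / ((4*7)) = 11 / 140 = 0.08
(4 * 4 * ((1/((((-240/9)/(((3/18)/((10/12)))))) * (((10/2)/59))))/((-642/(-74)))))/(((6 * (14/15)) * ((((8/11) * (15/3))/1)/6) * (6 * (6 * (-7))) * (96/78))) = 312169/2013312000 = 0.00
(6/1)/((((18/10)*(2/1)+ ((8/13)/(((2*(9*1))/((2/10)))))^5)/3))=616626010040625/123325202008637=5.00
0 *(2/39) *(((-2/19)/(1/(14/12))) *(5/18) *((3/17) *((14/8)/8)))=0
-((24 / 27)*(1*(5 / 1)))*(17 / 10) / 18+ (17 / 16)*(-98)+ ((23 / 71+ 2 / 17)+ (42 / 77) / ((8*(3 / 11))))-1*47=-117987689 / 782136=-150.85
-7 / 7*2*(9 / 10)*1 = -9 / 5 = -1.80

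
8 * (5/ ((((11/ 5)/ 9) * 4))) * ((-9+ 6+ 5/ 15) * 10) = -12000/ 11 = -1090.91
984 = 984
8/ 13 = 0.62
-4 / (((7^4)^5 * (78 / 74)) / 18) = -888 / 1037299461868956013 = -0.00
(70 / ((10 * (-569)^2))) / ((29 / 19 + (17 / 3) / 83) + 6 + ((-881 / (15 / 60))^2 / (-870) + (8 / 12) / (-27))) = -0.00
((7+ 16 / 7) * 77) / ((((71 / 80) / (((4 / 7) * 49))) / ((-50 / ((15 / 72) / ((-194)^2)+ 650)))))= -2066668032000 / 1191018113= -1735.21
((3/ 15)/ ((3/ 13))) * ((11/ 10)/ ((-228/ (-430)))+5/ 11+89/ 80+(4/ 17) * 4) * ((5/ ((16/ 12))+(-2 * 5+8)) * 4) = 355612621/ 12790800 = 27.80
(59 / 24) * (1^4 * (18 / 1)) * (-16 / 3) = -236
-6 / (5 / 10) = -12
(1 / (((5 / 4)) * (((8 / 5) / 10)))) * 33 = 165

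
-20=-20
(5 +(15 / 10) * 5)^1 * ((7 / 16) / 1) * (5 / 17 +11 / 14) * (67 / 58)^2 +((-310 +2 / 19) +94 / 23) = -476515478891 / 1599433984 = -297.93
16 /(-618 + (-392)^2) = 8 /76523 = 0.00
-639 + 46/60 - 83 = -21637/30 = -721.23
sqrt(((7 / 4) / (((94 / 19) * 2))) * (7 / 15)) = 7 * sqrt(13395) / 2820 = 0.29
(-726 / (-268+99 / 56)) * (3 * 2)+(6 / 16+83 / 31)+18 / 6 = 82874537 / 3697432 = 22.41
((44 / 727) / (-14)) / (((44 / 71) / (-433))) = 30743 / 10178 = 3.02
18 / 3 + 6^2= 42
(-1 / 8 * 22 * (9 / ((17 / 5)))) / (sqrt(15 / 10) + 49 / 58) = 140679 / 17986 - 83259 * sqrt(6) / 17986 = -3.52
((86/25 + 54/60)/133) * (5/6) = 31/1140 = 0.03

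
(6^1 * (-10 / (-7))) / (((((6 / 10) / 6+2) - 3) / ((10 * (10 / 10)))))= -2000 / 21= -95.24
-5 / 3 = -1.67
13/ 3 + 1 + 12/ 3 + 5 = 43/ 3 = 14.33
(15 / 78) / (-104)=-5 / 2704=-0.00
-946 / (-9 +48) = -946 / 39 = -24.26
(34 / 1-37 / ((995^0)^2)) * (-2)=6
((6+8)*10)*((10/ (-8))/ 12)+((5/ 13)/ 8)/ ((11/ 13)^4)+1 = -13.49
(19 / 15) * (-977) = -18563 / 15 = -1237.53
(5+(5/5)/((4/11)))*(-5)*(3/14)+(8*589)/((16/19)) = 312883/56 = 5587.20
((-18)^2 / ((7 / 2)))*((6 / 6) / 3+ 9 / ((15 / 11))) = 22464 / 35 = 641.83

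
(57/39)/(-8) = -0.18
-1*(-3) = 3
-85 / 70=-17 / 14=-1.21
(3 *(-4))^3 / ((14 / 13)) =-11232 / 7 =-1604.57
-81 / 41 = -1.98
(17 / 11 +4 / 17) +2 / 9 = 3371 / 1683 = 2.00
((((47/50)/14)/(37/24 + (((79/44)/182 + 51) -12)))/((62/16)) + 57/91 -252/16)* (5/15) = -692704626573/137412320500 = -5.04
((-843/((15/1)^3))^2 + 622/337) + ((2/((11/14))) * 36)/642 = 1029530895439/502008890625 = 2.05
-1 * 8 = -8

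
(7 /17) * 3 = 21 /17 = 1.24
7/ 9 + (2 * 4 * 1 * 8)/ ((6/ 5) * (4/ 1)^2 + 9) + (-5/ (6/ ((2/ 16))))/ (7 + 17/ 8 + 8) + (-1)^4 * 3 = 700187/ 115902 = 6.04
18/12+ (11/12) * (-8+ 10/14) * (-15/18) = 1187/168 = 7.07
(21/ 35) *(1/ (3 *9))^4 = 1/ 885735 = 0.00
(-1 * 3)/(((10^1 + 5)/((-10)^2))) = -20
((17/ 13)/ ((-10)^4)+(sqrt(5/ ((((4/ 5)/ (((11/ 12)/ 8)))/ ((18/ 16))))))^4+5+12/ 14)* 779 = 5068.46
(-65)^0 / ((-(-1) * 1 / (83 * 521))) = 43243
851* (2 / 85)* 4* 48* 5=19222.59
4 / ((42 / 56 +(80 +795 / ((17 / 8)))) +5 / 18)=2448 / 278549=0.01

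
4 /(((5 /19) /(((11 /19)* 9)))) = 79.20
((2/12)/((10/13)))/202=13/12120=0.00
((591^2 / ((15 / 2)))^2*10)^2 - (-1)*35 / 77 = 129356270940067055273789 / 275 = 470386439782062019177.41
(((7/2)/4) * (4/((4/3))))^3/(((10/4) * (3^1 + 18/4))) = 3087/3200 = 0.96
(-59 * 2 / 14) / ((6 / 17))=-1003 / 42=-23.88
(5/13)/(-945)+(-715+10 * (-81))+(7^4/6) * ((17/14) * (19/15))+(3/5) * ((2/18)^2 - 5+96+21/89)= -3738245471/4373460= -854.76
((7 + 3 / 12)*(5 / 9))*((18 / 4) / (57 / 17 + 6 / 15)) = 425 / 88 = 4.83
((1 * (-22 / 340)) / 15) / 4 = -11 / 10200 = -0.00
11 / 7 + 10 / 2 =46 / 7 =6.57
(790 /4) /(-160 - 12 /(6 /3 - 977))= -128375 /103992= -1.23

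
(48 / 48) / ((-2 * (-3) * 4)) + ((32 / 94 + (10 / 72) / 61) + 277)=57258791 / 206424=277.38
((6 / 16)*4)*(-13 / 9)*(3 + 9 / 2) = -16.25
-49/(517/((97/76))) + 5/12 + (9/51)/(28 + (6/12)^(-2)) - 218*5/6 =-969164739/5343712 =-181.37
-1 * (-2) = 2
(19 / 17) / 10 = 19 / 170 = 0.11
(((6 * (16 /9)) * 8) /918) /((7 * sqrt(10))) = 64 * sqrt(10) /48195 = 0.00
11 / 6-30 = -169 / 6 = -28.17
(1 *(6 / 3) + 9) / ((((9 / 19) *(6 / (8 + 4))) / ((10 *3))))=4180 / 3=1393.33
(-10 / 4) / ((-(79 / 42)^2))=4410 / 6241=0.71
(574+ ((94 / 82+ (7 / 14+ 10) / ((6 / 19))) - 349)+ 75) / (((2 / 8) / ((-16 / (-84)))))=219364 / 861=254.78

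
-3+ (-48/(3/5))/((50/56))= -463/5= -92.60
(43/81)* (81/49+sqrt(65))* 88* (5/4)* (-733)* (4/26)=-6934180* sqrt(65)/1053 - 6934180/637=-63976.99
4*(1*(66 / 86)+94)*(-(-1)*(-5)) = -81500 / 43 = -1895.35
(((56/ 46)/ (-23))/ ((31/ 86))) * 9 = -21672/ 16399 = -1.32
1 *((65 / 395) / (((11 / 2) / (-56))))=-1.68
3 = 3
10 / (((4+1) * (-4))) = -1 / 2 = -0.50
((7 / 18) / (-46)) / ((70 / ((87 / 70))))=-29 / 193200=-0.00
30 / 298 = 15 / 149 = 0.10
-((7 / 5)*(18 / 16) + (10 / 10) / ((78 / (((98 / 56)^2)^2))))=-169253 / 99840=-1.70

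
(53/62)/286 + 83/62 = 23791/17732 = 1.34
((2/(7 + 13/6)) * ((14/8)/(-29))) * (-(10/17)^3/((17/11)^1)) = 4200/2422109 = 0.00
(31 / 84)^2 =961 / 7056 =0.14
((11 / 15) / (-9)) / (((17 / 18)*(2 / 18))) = -66 / 85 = -0.78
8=8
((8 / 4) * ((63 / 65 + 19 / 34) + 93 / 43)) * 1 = 350741 / 47515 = 7.38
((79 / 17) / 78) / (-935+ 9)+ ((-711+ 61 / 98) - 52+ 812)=2985576623 / 60165924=49.62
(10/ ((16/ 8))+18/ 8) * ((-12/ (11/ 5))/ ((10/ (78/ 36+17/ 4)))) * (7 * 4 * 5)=-7105/ 2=-3552.50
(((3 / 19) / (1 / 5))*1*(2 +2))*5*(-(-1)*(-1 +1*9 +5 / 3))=2900 / 19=152.63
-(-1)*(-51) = -51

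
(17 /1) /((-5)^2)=17 /25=0.68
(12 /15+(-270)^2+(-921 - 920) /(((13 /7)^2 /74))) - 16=28210326 /845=33385.00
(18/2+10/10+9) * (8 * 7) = 1064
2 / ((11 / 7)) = 14 / 11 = 1.27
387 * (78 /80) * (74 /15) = 1861.47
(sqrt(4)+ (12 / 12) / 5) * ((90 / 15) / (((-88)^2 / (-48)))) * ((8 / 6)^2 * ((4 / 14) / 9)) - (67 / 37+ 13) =-1899412 / 128205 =-14.82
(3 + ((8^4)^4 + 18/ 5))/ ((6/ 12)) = 2814749767106626/ 5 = 562949953421325.20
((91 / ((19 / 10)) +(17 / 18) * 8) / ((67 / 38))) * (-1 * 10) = -189640 / 603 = -314.49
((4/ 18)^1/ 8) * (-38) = -19/ 18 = -1.06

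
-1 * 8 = -8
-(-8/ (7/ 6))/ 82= 24/ 287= 0.08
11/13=0.85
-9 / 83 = -0.11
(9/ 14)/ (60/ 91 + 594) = 39/ 36076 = 0.00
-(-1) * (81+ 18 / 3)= 87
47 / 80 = 0.59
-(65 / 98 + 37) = -3691 / 98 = -37.66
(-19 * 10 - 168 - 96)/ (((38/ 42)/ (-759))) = 7236306/ 19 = 380858.21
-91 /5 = -18.20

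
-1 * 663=-663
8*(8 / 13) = 64 / 13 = 4.92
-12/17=-0.71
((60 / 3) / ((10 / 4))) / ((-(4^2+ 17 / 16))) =-128 / 273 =-0.47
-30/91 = -0.33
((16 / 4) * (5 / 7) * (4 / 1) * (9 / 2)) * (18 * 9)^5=40167756299520 / 7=5738250899931.43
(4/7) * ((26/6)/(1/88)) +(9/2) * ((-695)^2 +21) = 45652423/21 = 2173924.90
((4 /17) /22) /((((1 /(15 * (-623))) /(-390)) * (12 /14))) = 8503950 /187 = 45475.67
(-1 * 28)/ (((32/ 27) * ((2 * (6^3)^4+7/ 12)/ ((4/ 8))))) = -567/ 208971104284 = -0.00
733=733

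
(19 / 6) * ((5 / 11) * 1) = 1.44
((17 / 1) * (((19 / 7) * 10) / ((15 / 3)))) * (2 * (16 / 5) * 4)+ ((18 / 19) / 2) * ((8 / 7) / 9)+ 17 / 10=628897 / 266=2364.27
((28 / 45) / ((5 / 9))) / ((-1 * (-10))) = 14 / 125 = 0.11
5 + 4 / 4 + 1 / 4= 25 / 4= 6.25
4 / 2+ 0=2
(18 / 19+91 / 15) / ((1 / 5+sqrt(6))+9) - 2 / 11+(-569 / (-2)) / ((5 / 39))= 13681159981 / 6163410 - 9995 * sqrt(6) / 112062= 2219.52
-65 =-65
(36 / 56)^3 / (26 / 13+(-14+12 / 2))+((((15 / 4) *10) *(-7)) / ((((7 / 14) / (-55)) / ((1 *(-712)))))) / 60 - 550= -1883481843 / 5488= -343200.04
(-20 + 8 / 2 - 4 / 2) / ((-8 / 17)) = 153 / 4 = 38.25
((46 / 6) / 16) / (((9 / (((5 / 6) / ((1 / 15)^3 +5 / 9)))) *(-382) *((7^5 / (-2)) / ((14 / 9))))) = 14375 / 371656821312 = 0.00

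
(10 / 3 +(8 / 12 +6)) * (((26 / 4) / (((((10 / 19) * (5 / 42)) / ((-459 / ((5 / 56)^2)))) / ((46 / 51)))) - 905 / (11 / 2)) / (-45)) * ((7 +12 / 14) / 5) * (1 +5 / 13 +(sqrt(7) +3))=74079593828 * sqrt(7) / 39375 +1407512282732 / 170625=13226837.06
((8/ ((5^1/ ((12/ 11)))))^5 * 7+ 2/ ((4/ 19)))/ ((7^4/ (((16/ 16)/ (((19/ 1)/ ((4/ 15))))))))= 247429161578/ 344389948546875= 0.00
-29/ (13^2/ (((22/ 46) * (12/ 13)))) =-3828/ 50531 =-0.08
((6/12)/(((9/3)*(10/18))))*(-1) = -3/10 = -0.30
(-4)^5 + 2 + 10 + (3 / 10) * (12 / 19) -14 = -97452 / 95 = -1025.81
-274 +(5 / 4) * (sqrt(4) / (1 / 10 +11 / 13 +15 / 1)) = -567677 / 2073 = -273.84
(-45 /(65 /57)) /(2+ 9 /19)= -9747 /611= -15.95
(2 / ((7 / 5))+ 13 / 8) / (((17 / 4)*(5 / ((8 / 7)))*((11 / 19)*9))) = 1444 / 45815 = 0.03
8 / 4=2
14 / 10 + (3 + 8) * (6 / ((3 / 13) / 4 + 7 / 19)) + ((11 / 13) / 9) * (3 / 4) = 51345127 / 328380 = 156.36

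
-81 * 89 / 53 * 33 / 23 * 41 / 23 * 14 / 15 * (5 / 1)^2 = -227588130 / 28037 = -8117.42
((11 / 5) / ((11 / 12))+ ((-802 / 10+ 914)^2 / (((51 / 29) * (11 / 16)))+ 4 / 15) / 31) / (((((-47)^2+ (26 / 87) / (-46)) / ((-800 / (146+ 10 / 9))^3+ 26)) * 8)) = -74722579143514154431 / 527978382415017325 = -141.53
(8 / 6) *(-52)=-208 / 3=-69.33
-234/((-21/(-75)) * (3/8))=-15600/7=-2228.57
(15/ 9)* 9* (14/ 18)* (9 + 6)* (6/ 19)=1050/ 19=55.26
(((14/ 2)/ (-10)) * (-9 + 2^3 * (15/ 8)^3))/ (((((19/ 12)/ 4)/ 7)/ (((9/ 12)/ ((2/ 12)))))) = -3703077/ 1520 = -2436.23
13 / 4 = 3.25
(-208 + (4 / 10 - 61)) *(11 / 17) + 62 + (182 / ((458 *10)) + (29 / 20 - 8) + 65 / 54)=-14481397 / 123660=-117.11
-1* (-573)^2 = -328329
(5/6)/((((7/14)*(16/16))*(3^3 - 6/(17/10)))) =85/1197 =0.07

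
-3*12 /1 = -36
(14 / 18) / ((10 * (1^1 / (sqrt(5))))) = 7 * sqrt(5) / 90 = 0.17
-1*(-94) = 94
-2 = -2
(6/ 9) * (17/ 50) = 17/ 75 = 0.23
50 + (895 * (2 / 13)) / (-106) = 33555 / 689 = 48.70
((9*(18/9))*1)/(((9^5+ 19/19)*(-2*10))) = -9/590500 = -0.00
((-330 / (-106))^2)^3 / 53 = 20179187015625 / 1174711139837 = 17.18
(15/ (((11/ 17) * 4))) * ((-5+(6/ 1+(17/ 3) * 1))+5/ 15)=1785/ 44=40.57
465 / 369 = 155 / 123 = 1.26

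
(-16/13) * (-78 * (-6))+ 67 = -509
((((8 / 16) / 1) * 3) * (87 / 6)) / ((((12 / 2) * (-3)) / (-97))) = 2813 / 24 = 117.21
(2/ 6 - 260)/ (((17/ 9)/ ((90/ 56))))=-105165/ 476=-220.93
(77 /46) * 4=154 /23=6.70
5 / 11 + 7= 82 / 11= 7.45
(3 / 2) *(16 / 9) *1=8 / 3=2.67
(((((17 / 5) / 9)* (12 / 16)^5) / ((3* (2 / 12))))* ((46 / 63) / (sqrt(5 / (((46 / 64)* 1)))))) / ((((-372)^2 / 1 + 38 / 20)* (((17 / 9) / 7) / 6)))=1863* sqrt(230) / 3542679040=0.00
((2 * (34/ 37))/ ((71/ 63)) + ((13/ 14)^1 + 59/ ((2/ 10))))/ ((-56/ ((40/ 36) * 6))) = -18239395/ 514892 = -35.42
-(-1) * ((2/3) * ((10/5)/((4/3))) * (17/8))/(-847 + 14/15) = -0.00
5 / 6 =0.83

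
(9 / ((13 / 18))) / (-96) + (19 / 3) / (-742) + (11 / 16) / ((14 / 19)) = 367949 / 463008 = 0.79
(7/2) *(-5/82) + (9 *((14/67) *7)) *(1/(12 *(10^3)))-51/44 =-82879703/60434000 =-1.37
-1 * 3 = -3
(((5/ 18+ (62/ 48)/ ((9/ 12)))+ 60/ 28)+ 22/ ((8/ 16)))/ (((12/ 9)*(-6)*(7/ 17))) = -14.61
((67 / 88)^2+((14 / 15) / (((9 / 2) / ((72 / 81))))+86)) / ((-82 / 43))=-35103452093 / 771534720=-45.50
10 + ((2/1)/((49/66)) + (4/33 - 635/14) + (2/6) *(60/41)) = -4250201/132594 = -32.05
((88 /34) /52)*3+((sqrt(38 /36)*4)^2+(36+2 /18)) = 11746 /221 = 53.15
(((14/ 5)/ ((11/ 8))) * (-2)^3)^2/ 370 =401408/ 559625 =0.72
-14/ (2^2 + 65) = -14/ 69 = -0.20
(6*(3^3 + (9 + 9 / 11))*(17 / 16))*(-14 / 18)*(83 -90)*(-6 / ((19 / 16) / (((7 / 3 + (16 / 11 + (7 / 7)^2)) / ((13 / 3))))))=-213214680 / 29887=-7134.03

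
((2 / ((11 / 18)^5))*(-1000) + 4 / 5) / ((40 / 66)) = -14171276847 / 366025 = -38716.69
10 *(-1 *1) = -10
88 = 88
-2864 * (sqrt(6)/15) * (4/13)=-11456 * sqrt(6)/195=-143.90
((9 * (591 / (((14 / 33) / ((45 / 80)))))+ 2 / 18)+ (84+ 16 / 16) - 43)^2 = 204563880471889 / 4064256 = 50332429.96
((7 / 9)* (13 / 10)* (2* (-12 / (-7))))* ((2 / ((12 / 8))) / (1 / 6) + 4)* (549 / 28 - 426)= -591708 / 35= -16905.94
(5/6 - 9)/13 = -49/78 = -0.63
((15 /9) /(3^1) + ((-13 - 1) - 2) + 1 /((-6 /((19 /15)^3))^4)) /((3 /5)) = -2594789384299683839 /100890752343750000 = -25.72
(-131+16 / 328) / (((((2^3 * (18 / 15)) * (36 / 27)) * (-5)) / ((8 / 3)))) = 5369 / 984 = 5.46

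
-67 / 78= -0.86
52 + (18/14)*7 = 61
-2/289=-0.01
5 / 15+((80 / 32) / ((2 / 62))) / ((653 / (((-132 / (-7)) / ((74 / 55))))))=1013102 / 507381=2.00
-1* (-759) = 759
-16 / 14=-8 / 7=-1.14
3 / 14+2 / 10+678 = 47489 / 70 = 678.41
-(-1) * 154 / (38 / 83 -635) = -12782 / 52667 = -0.24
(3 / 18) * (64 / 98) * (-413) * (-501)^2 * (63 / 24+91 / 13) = -108599766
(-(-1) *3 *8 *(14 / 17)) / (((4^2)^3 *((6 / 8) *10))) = 7 / 10880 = 0.00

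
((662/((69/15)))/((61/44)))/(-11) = -13240/1403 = -9.44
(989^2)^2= 956720690641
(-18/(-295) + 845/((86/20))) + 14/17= 42567498/215645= 197.40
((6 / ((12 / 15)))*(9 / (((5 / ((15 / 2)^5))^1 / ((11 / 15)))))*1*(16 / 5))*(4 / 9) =334125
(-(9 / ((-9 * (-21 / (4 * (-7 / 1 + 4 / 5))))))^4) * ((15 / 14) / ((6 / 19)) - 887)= 162480590656 / 94539375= 1718.66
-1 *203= -203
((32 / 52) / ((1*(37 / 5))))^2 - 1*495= -114522095 / 231361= -494.99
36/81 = 4/9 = 0.44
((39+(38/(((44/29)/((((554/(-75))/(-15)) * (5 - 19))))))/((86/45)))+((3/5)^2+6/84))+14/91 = -109253349/2152150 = -50.76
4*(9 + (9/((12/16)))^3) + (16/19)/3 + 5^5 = 574177/57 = 10073.28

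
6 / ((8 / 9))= 27 / 4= 6.75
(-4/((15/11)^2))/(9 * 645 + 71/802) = -388168/1047528225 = -0.00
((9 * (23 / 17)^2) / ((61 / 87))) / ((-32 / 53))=-21952971 / 564128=-38.91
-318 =-318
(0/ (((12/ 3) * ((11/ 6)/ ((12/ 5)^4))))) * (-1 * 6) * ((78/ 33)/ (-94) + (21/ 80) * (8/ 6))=0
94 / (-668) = -0.14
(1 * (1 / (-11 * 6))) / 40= -1 / 2640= -0.00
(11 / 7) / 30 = 11 / 210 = 0.05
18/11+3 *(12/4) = 117/11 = 10.64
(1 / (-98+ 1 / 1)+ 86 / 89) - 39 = -328434 / 8633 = -38.04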